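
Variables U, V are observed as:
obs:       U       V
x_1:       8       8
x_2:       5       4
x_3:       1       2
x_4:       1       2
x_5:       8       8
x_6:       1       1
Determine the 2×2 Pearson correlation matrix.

Step 1 — column means:
  mean(U) = (8 + 5 + 1 + 1 + 8 + 1) / 6 = 24/6 = 4
  mean(V) = (8 + 4 + 2 + 2 + 8 + 1) / 6 = 25/6 = 4.1667

Step 2 — sample variances and covariances s[i,j] = (1/(n-1)) · Σ_k (x_{k,i} - mean_i) · (x_{k,j} - mean_j), with n-1 = 5:
  s[U,U] = ((4)·(4) + (1)·(1) + (-3)·(-3) + (-3)·(-3) + (4)·(4) + (-3)·(-3)) / 5 = 60/5 = 12
  s[U,V] = ((4)·(3.8333) + (1)·(-0.1667) + (-3)·(-2.1667) + (-3)·(-2.1667) + (4)·(3.8333) + (-3)·(-3.1667)) / 5 = 53/5 = 10.6
  s[V,V] = ((3.8333)·(3.8333) + (-0.1667)·(-0.1667) + (-2.1667)·(-2.1667) + (-2.1667)·(-2.1667) + (3.8333)·(3.8333) + (-3.1667)·(-3.1667)) / 5 = 48.8333/5 = 9.7667
  Sample standard deviations s_i = √(s[i,i]):
  s(U) = √(12) = 3.4641
  s(V) = √(9.7667) = 3.1252

Step 3 — r_{ij} = s_{ij} / (s_i · s_j):
  r[U,U] = 1 (diagonal).
  r[U,V] = 10.6 / (3.4641 · 3.1252) = 10.6 / 10.8259 = 0.9791
  r[V,V] = 1 (diagonal).

R is symmetric with unit diagonal. Assembling:

R = [[1, 0.9791],
 [0.9791, 1]]


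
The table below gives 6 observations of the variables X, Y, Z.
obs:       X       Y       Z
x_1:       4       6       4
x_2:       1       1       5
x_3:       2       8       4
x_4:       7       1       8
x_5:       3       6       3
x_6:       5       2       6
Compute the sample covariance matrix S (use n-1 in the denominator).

Step 1 — column means:
  mean(X) = (4 + 1 + 2 + 7 + 3 + 5) / 6 = 22/6 = 3.6667
  mean(Y) = (6 + 1 + 8 + 1 + 6 + 2) / 6 = 24/6 = 4
  mean(Z) = (4 + 5 + 4 + 8 + 3 + 6) / 6 = 30/6 = 5

Step 2 — sample covariance S[i,j] = (1/(n-1)) · Σ_k (x_{k,i} - mean_i) · (x_{k,j} - mean_j), with n-1 = 5.
  S[X,X] = ((0.3333)·(0.3333) + (-2.6667)·(-2.6667) + (-1.6667)·(-1.6667) + (3.3333)·(3.3333) + (-0.6667)·(-0.6667) + (1.3333)·(1.3333)) / 5 = 23.3333/5 = 4.6667
  S[X,Y] = ((0.3333)·(2) + (-2.6667)·(-3) + (-1.6667)·(4) + (3.3333)·(-3) + (-0.6667)·(2) + (1.3333)·(-2)) / 5 = -12/5 = -2.4
  S[X,Z] = ((0.3333)·(-1) + (-2.6667)·(0) + (-1.6667)·(-1) + (3.3333)·(3) + (-0.6667)·(-2) + (1.3333)·(1)) / 5 = 14/5 = 2.8
  S[Y,Y] = ((2)·(2) + (-3)·(-3) + (4)·(4) + (-3)·(-3) + (2)·(2) + (-2)·(-2)) / 5 = 46/5 = 9.2
  S[Y,Z] = ((2)·(-1) + (-3)·(0) + (4)·(-1) + (-3)·(3) + (2)·(-2) + (-2)·(1)) / 5 = -21/5 = -4.2
  S[Z,Z] = ((-1)·(-1) + (0)·(0) + (-1)·(-1) + (3)·(3) + (-2)·(-2) + (1)·(1)) / 5 = 16/5 = 3.2

S is symmetric (S[j,i] = S[i,j]). Assembling:

S = [[4.6667, -2.4, 2.8],
 [-2.4, 9.2, -4.2],
 [2.8, -4.2, 3.2]]


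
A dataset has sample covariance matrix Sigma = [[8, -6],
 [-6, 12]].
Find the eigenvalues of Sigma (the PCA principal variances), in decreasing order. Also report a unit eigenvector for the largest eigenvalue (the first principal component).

Step 1 — characteristic polynomial of 2×2 Sigma:
  det(Sigma - λI) = λ² - trace · λ + det = 0.
  trace = 8 + 12 = 20, det = 8·12 - (-6)² = 60.
Step 2 — discriminant:
  Δ = trace² - 4·det = 400 - 240 = 160.
Step 3 — eigenvalues:
  λ = (trace ± √Δ)/2 = (20 ± 12.6491)/2,
  λ_1 = 16.3246,  λ_2 = 3.6754.

Step 4 — unit eigenvector for λ_1: solve (Sigma - λ_1 I)v = 0. First row:
  (8 - 16.3246)·v_x + (-6)·v_y = 0, i.e. (-8.3246)·v_x + (-6)·v_y = 0,
  so v ∝ (b, λ_1 - a) = (-6, 8.3246); multiply by -1 so the first entry is positive: u = (6, -8.3246).
  ||u|| = √((6)² + (-8.3246)²) = √(105.2982) ≈ 10.2615,
  v_1 = u/||u|| ≈ (0.5847, -0.8112) (||v_1|| = 1).

λ_1 = 16.3246,  λ_2 = 3.6754;  v_1 ≈ (0.5847, -0.8112)


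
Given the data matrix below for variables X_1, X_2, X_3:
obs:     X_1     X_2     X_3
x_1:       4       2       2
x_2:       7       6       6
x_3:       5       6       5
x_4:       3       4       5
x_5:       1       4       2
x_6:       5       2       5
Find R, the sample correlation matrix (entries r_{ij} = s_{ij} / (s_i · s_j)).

Step 1 — column means:
  mean(X_1) = (4 + 7 + 5 + 3 + 1 + 5) / 6 = 25/6 = 4.1667
  mean(X_2) = (2 + 6 + 6 + 4 + 4 + 2) / 6 = 24/6 = 4
  mean(X_3) = (2 + 6 + 5 + 5 + 2 + 5) / 6 = 25/6 = 4.1667

Step 2 — sample variances and covariances s[i,j] = (1/(n-1)) · Σ_k (x_{k,i} - mean_i) · (x_{k,j} - mean_j), with n-1 = 5:
  s[X_1,X_1] = ((-0.1667)·(-0.1667) + (2.8333)·(2.8333) + (0.8333)·(0.8333) + (-1.1667)·(-1.1667) + (-3.1667)·(-3.1667) + (0.8333)·(0.8333)) / 5 = 20.8333/5 = 4.1667
  s[X_1,X_2] = ((-0.1667)·(-2) + (2.8333)·(2) + (0.8333)·(2) + (-1.1667)·(0) + (-3.1667)·(0) + (0.8333)·(-2)) / 5 = 6/5 = 1.2
  s[X_1,X_3] = ((-0.1667)·(-2.1667) + (2.8333)·(1.8333) + (0.8333)·(0.8333) + (-1.1667)·(0.8333) + (-3.1667)·(-2.1667) + (0.8333)·(0.8333)) / 5 = 12.8333/5 = 2.5667
  s[X_2,X_2] = ((-2)·(-2) + (2)·(2) + (2)·(2) + (0)·(0) + (0)·(0) + (-2)·(-2)) / 5 = 16/5 = 3.2
  s[X_2,X_3] = ((-2)·(-2.1667) + (2)·(1.8333) + (2)·(0.8333) + (0)·(0.8333) + (0)·(-2.1667) + (-2)·(0.8333)) / 5 = 8/5 = 1.6
  s[X_3,X_3] = ((-2.1667)·(-2.1667) + (1.8333)·(1.8333) + (0.8333)·(0.8333) + (0.8333)·(0.8333) + (-2.1667)·(-2.1667) + (0.8333)·(0.8333)) / 5 = 14.8333/5 = 2.9667
  Sample standard deviations s_i = √(s[i,i]):
  s(X_1) = √(4.1667) = 2.0412
  s(X_2) = √(3.2) = 1.7889
  s(X_3) = √(2.9667) = 1.7224

Step 3 — r_{ij} = s_{ij} / (s_i · s_j):
  r[X_1,X_1] = 1 (diagonal).
  r[X_1,X_2] = 1.2 / (2.0412 · 1.7889) = 1.2 / 3.6515 = 0.3286
  r[X_1,X_3] = 2.5667 / (2.0412 · 1.7224) = 2.5667 / 3.5158 = 0.73
  r[X_2,X_2] = 1 (diagonal).
  r[X_2,X_3] = 1.6 / (1.7889 · 1.7224) = 1.6 / 3.0811 = 0.5193
  r[X_3,X_3] = 1 (diagonal).

R is symmetric with unit diagonal. Assembling:

R = [[1, 0.3286, 0.73],
 [0.3286, 1, 0.5193],
 [0.73, 0.5193, 1]]


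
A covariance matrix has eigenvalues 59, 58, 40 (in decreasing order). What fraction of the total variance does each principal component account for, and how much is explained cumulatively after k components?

Step 1 — total variance = trace(Sigma) = Σ λ_i = 59 + 58 + 40 = 157.

Step 2 — fraction explained by component i = λ_i / Σ λ:
  PC1: 59/157 = 0.3758
  PC2: 58/157 = 0.3694
  PC3: 40/157 = 0.2548

Step 3 — cumulative fraction after k components = (λ_1 + ... + λ_k) / Σ λ:
  k = 1: 59/157 = 0.3758
  k = 2: (59 + 58)/157 = 117/157 = 0.7452
  k = 3: (59 + 58 + 40)/157 = 157/157 = 1

Summary (fraction, with percent):

explained: PC1 0.3758 (37.58%), PC2 0.3694 (36.94%), PC3 0.2548 (25.48%);  cumulative: 0.3758, 0.7452, 1


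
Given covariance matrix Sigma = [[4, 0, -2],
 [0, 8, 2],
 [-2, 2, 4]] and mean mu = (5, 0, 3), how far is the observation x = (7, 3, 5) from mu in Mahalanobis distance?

Step 1 — centre the observation: (x - mu) = (2, 3, 2).

Step 2 — invert Sigma (cofactor / det for 3×3, or solve directly):
  Sigma^{-1} = [[0.35, -0.05, 0.2],
 [-0.05, 0.15, -0.1],
 [0.2, -0.1, 0.4]].

Step 3 — form the quadratic (x - mu)^T · Sigma^{-1} · (x - mu):
  Sigma^{-1} · (x - mu) = (0.95, 0.15, 0.9).
  (x - mu)^T · [Sigma^{-1} · (x - mu)] = (2)·(0.95) + (3)·(0.15) + (2)·(0.9) = 4.15.

Step 4 — take square root: d = √(4.15) ≈ 2.0372.

d(x, mu) = √(4.15) ≈ 2.0372


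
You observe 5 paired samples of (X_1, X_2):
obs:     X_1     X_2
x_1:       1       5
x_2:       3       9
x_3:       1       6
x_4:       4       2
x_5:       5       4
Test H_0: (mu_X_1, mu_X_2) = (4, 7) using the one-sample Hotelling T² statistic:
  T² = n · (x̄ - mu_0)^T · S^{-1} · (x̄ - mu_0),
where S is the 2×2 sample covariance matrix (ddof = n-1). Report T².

Step 1 — sample mean vector:
  mean(X_1) = (1 + 3 + 1 + 4 + 5) / 5 = 14/5 = 2.8
  mean(X_2) = (5 + 9 + 6 + 2 + 4) / 5 = 26/5 = 5.2
  x̄ = (2.8, 5.2),  deviation x̄ - mu_0 = (2.8, 5.2) - (4, 7) = (-1.2, -1.8).

Step 2 — sample covariance matrix, S[i,j] = (1/(n-1)) · Σ_k (x_{k,i} - mean_i) · (x_{k,j} - mean_j), divisor n-1 = 4:
  S[X_1,X_1] = ((-1.8)·(-1.8) + (0.2)·(0.2) + (-1.8)·(-1.8) + (1.2)·(1.2) + (2.2)·(2.2)) / 4 = 12.8/4 = 3.2
  S[X_1,X_2] = ((-1.8)·(-0.2) + (0.2)·(3.8) + (-1.8)·(0.8) + (1.2)·(-3.2) + (2.2)·(-1.2)) / 4 = -6.8/4 = -1.7
  S[X_2,X_2] = ((-0.2)·(-0.2) + (3.8)·(3.8) + (0.8)·(0.8) + (-3.2)·(-3.2) + (-1.2)·(-1.2)) / 4 = 26.8/4 = 6.7
  S = [[3.2, -1.7],
 [-1.7, 6.7]].

Step 3 — invert S. det(S) = 3.2·6.7 - (-1.7)² = 18.55.
  S^{-1} = (1/det) · [[d, -b], [-b, a]] = [[0.3612, 0.0916],
 [0.0916, 0.1725]].

Step 4 — quadratic form (x̄ - mu_0)^T · S^{-1} · (x̄ - mu_0):
  S^{-1} · (x̄ - mu_0) = (-0.5984, -0.4205),
  (x̄ - mu_0)^T · [...] = (-1.2)·(-0.5984) + (-1.8)·(-0.4205) = 1.4749.

Step 5 — scale by n: T² = 5 · 1.4749 = 7.3747.

T² ≈ 7.3747


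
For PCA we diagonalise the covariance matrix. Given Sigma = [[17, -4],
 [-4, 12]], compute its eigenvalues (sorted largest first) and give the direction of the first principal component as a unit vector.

Step 1 — characteristic polynomial of 2×2 Sigma:
  det(Sigma - λI) = λ² - trace · λ + det = 0.
  trace = 17 + 12 = 29, det = 17·12 - (-4)² = 188.
Step 2 — discriminant:
  Δ = trace² - 4·det = 841 - 752 = 89.
Step 3 — eigenvalues:
  λ = (trace ± √Δ)/2 = (29 ± 9.434)/2,
  λ_1 = 19.217,  λ_2 = 9.783.

Step 4 — unit eigenvector for λ_1: solve (Sigma - λ_1 I)v = 0. First row:
  (17 - 19.217)·v_x + (-4)·v_y = 0, i.e. (-2.217)·v_x + (-4)·v_y = 0,
  so v ∝ (b, λ_1 - a) = (-4, 2.217); multiply by -1 so the first entry is positive: u = (4, -2.217).
  ||u|| = √((4)² + (-2.217)²) = √(20.915) ≈ 4.5733,
  v_1 = u/||u|| ≈ (0.8746, -0.4848) (||v_1|| = 1).

λ_1 = 19.217,  λ_2 = 9.783;  v_1 ≈ (0.8746, -0.4848)


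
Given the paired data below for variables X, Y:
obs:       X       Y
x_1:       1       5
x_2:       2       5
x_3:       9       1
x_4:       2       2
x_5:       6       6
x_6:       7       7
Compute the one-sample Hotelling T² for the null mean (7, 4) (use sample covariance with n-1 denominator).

Step 1 — sample mean vector:
  mean(X) = (1 + 2 + 9 + 2 + 6 + 7) / 6 = 27/6 = 4.5
  mean(Y) = (5 + 5 + 1 + 2 + 6 + 7) / 6 = 26/6 = 4.3333
  x̄ = (4.5, 4.3333),  deviation x̄ - mu_0 = (4.5, 4.3333) - (7, 4) = (-2.5, 0.3333).

Step 2 — sample covariance matrix, S[i,j] = (1/(n-1)) · Σ_k (x_{k,i} - mean_i) · (x_{k,j} - mean_j), divisor n-1 = 5:
  S[X,X] = ((-3.5)·(-3.5) + (-2.5)·(-2.5) + (4.5)·(4.5) + (-2.5)·(-2.5) + (1.5)·(1.5) + (2.5)·(2.5)) / 5 = 53.5/5 = 10.7
  S[X,Y] = ((-3.5)·(0.6667) + (-2.5)·(0.6667) + (4.5)·(-3.3333) + (-2.5)·(-2.3333) + (1.5)·(1.6667) + (2.5)·(2.6667)) / 5 = -4/5 = -0.8
  S[Y,Y] = ((0.6667)·(0.6667) + (0.6667)·(0.6667) + (-3.3333)·(-3.3333) + (-2.3333)·(-2.3333) + (1.6667)·(1.6667) + (2.6667)·(2.6667)) / 5 = 27.3333/5 = 5.4667
  S = [[10.7, -0.8],
 [-0.8, 5.4667]].

Step 3 — invert S. det(S) = 10.7·5.4667 - (-0.8)² = 57.8533.
  S^{-1} = (1/det) · [[d, -b], [-b, a]] = [[0.0945, 0.0138],
 [0.0138, 0.185]].

Step 4 — quadratic form (x̄ - mu_0)^T · S^{-1} · (x̄ - mu_0):
  S^{-1} · (x̄ - mu_0) = (-0.2316, 0.0271),
  (x̄ - mu_0)^T · [...] = (-2.5)·(-0.2316) + (0.3333)·(0.0271) = 0.5881.

Step 5 — scale by n: T² = 6 · 0.5881 = 3.5285.

T² ≈ 3.5285


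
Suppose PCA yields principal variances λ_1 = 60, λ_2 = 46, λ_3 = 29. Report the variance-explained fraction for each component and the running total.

Step 1 — total variance = trace(Sigma) = Σ λ_i = 60 + 46 + 29 = 135.

Step 2 — fraction explained by component i = λ_i / Σ λ:
  PC1: 60/135 = 0.4444
  PC2: 46/135 = 0.3407
  PC3: 29/135 = 0.2148

Step 3 — cumulative fraction after k components = (λ_1 + ... + λ_k) / Σ λ:
  k = 1: 60/135 = 0.4444
  k = 2: (60 + 46)/135 = 106/135 = 0.7852
  k = 3: (60 + 46 + 29)/135 = 135/135 = 1

Summary (fraction, with percent):

explained: PC1 0.4444 (44.44%), PC2 0.3407 (34.07%), PC3 0.2148 (21.48%);  cumulative: 0.4444, 0.7852, 1


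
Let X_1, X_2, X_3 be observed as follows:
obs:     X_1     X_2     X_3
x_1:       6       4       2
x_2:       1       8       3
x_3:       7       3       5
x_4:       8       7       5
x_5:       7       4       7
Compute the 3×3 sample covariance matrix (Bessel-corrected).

Step 1 — column means:
  mean(X_1) = (6 + 1 + 7 + 8 + 7) / 5 = 29/5 = 5.8
  mean(X_2) = (4 + 8 + 3 + 7 + 4) / 5 = 26/5 = 5.2
  mean(X_3) = (2 + 3 + 5 + 5 + 7) / 5 = 22/5 = 4.4

Step 2 — sample covariance S[i,j] = (1/(n-1)) · Σ_k (x_{k,i} - mean_i) · (x_{k,j} - mean_j), with n-1 = 4.
  S[X_1,X_1] = ((0.2)·(0.2) + (-4.8)·(-4.8) + (1.2)·(1.2) + (2.2)·(2.2) + (1.2)·(1.2)) / 4 = 30.8/4 = 7.7
  S[X_1,X_2] = ((0.2)·(-1.2) + (-4.8)·(2.8) + (1.2)·(-2.2) + (2.2)·(1.8) + (1.2)·(-1.2)) / 4 = -13.8/4 = -3.45
  S[X_1,X_3] = ((0.2)·(-2.4) + (-4.8)·(-1.4) + (1.2)·(0.6) + (2.2)·(0.6) + (1.2)·(2.6)) / 4 = 11.4/4 = 2.85
  S[X_2,X_2] = ((-1.2)·(-1.2) + (2.8)·(2.8) + (-2.2)·(-2.2) + (1.8)·(1.8) + (-1.2)·(-1.2)) / 4 = 18.8/4 = 4.7
  S[X_2,X_3] = ((-1.2)·(-2.4) + (2.8)·(-1.4) + (-2.2)·(0.6) + (1.8)·(0.6) + (-1.2)·(2.6)) / 4 = -4.4/4 = -1.1
  S[X_3,X_3] = ((-2.4)·(-2.4) + (-1.4)·(-1.4) + (0.6)·(0.6) + (0.6)·(0.6) + (2.6)·(2.6)) / 4 = 15.2/4 = 3.8

S is symmetric (S[j,i] = S[i,j]). Assembling:

S = [[7.7, -3.45, 2.85],
 [-3.45, 4.7, -1.1],
 [2.85, -1.1, 3.8]]


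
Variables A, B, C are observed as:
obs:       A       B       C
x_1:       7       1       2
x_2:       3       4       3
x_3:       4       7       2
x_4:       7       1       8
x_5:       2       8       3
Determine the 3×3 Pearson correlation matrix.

Step 1 — column means:
  mean(A) = (7 + 3 + 4 + 7 + 2) / 5 = 23/5 = 4.6
  mean(B) = (1 + 4 + 7 + 1 + 8) / 5 = 21/5 = 4.2
  mean(C) = (2 + 3 + 2 + 8 + 3) / 5 = 18/5 = 3.6

Step 2 — sample variances and covariances s[i,j] = (1/(n-1)) · Σ_k (x_{k,i} - mean_i) · (x_{k,j} - mean_j), with n-1 = 4:
  s[A,A] = ((2.4)·(2.4) + (-1.6)·(-1.6) + (-0.6)·(-0.6) + (2.4)·(2.4) + (-2.6)·(-2.6)) / 4 = 21.2/4 = 5.3
  s[A,B] = ((2.4)·(-3.2) + (-1.6)·(-0.2) + (-0.6)·(2.8) + (2.4)·(-3.2) + (-2.6)·(3.8)) / 4 = -26.6/4 = -6.65
  s[A,C] = ((2.4)·(-1.6) + (-1.6)·(-0.6) + (-0.6)·(-1.6) + (2.4)·(4.4) + (-2.6)·(-0.6)) / 4 = 10.2/4 = 2.55
  s[B,B] = ((-3.2)·(-3.2) + (-0.2)·(-0.2) + (2.8)·(2.8) + (-3.2)·(-3.2) + (3.8)·(3.8)) / 4 = 42.8/4 = 10.7
  s[B,C] = ((-3.2)·(-1.6) + (-0.2)·(-0.6) + (2.8)·(-1.6) + (-3.2)·(4.4) + (3.8)·(-0.6)) / 4 = -15.6/4 = -3.9
  s[C,C] = ((-1.6)·(-1.6) + (-0.6)·(-0.6) + (-1.6)·(-1.6) + (4.4)·(4.4) + (-0.6)·(-0.6)) / 4 = 25.2/4 = 6.3
  Sample standard deviations s_i = √(s[i,i]):
  s(A) = √(5.3) = 2.3022
  s(B) = √(10.7) = 3.2711
  s(C) = √(6.3) = 2.51

Step 3 — r_{ij} = s_{ij} / (s_i · s_j):
  r[A,A] = 1 (diagonal).
  r[A,B] = -6.65 / (2.3022 · 3.2711) = -6.65 / 7.5306 = -0.8831
  r[A,C] = 2.55 / (2.3022 · 2.51) = 2.55 / 5.7784 = 0.4413
  r[B,B] = 1 (diagonal).
  r[B,C] = -3.9 / (3.2711 · 2.51) = -3.9 / 8.2104 = -0.475
  r[C,C] = 1 (diagonal).

R is symmetric with unit diagonal. Assembling:

R = [[1, -0.8831, 0.4413],
 [-0.8831, 1, -0.475],
 [0.4413, -0.475, 1]]


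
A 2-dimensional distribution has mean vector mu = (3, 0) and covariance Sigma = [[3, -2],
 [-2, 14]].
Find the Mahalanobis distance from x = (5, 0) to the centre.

Step 1 — centre the observation: (x - mu) = (2, 0).

Step 2 — invert Sigma. det(Sigma) = 3·14 - (-2)² = 38.
  Sigma^{-1} = (1/det) · [[d, -b], [-b, a]] = [[0.3684, 0.0526],
 [0.0526, 0.0789]].

Step 3 — form the quadratic (x - mu)^T · Sigma^{-1} · (x - mu):
  Sigma^{-1} · (x - mu) = (0.7368, 0.1053).
  (x - mu)^T · [Sigma^{-1} · (x - mu)] = (2)·(0.7368) + (0)·(0.1053) = 1.4737.

Step 4 — take square root: d = √(1.4737) ≈ 1.214.

d(x, mu) = √(1.4737) ≈ 1.214


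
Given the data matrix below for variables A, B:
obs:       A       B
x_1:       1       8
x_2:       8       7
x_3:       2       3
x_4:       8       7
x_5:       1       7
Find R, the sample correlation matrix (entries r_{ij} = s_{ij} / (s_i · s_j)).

Step 1 — column means:
  mean(A) = (1 + 8 + 2 + 8 + 1) / 5 = 20/5 = 4
  mean(B) = (8 + 7 + 3 + 7 + 7) / 5 = 32/5 = 6.4

Step 2 — sample variances and covariances s[i,j] = (1/(n-1)) · Σ_k (x_{k,i} - mean_i) · (x_{k,j} - mean_j), with n-1 = 4:
  s[A,A] = ((-3)·(-3) + (4)·(4) + (-2)·(-2) + (4)·(4) + (-3)·(-3)) / 4 = 54/4 = 13.5
  s[A,B] = ((-3)·(1.6) + (4)·(0.6) + (-2)·(-3.4) + (4)·(0.6) + (-3)·(0.6)) / 4 = 5/4 = 1.25
  s[B,B] = ((1.6)·(1.6) + (0.6)·(0.6) + (-3.4)·(-3.4) + (0.6)·(0.6) + (0.6)·(0.6)) / 4 = 15.2/4 = 3.8
  Sample standard deviations s_i = √(s[i,i]):
  s(A) = √(13.5) = 3.6742
  s(B) = √(3.8) = 1.9494

Step 3 — r_{ij} = s_{ij} / (s_i · s_j):
  r[A,A] = 1 (diagonal).
  r[A,B] = 1.25 / (3.6742 · 1.9494) = 1.25 / 7.1624 = 0.1745
  r[B,B] = 1 (diagonal).

R is symmetric with unit diagonal. Assembling:

R = [[1, 0.1745],
 [0.1745, 1]]


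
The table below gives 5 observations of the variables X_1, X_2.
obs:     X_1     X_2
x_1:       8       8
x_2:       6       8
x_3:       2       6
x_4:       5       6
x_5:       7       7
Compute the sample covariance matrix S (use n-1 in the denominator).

Step 1 — column means:
  mean(X_1) = (8 + 6 + 2 + 5 + 7) / 5 = 28/5 = 5.6
  mean(X_2) = (8 + 8 + 6 + 6 + 7) / 5 = 35/5 = 7

Step 2 — sample covariance S[i,j] = (1/(n-1)) · Σ_k (x_{k,i} - mean_i) · (x_{k,j} - mean_j), with n-1 = 4.
  S[X_1,X_1] = ((2.4)·(2.4) + (0.4)·(0.4) + (-3.6)·(-3.6) + (-0.6)·(-0.6) + (1.4)·(1.4)) / 4 = 21.2/4 = 5.3
  S[X_1,X_2] = ((2.4)·(1) + (0.4)·(1) + (-3.6)·(-1) + (-0.6)·(-1) + (1.4)·(0)) / 4 = 7/4 = 1.75
  S[X_2,X_2] = ((1)·(1) + (1)·(1) + (-1)·(-1) + (-1)·(-1) + (0)·(0)) / 4 = 4/4 = 1

S is symmetric (S[j,i] = S[i,j]). Assembling:

S = [[5.3, 1.75],
 [1.75, 1]]


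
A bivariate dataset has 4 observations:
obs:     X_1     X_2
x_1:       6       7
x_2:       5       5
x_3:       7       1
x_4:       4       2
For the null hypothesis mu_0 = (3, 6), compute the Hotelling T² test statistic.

Step 1 — sample mean vector:
  mean(X_1) = (6 + 5 + 7 + 4) / 4 = 22/4 = 5.5
  mean(X_2) = (7 + 5 + 1 + 2) / 4 = 15/4 = 3.75
  x̄ = (5.5, 3.75),  deviation x̄ - mu_0 = (5.5, 3.75) - (3, 6) = (2.5, -2.25).

Step 2 — sample covariance matrix, S[i,j] = (1/(n-1)) · Σ_k (x_{k,i} - mean_i) · (x_{k,j} - mean_j), divisor n-1 = 3:
  S[X_1,X_1] = ((0.5)·(0.5) + (-0.5)·(-0.5) + (1.5)·(1.5) + (-1.5)·(-1.5)) / 3 = 5/3 = 1.6667
  S[X_1,X_2] = ((0.5)·(3.25) + (-0.5)·(1.25) + (1.5)·(-2.75) + (-1.5)·(-1.75)) / 3 = -0.5/3 = -0.1667
  S[X_2,X_2] = ((3.25)·(3.25) + (1.25)·(1.25) + (-2.75)·(-2.75) + (-1.75)·(-1.75)) / 3 = 22.75/3 = 7.5833
  S = [[1.6667, -0.1667],
 [-0.1667, 7.5833]].

Step 3 — invert S. det(S) = 1.6667·7.5833 - (-0.1667)² = 12.6111.
  S^{-1} = (1/det) · [[d, -b], [-b, a]] = [[0.6013, 0.0132],
 [0.0132, 0.1322]].

Step 4 — quadratic form (x̄ - mu_0)^T · S^{-1} · (x̄ - mu_0):
  S^{-1} · (x̄ - mu_0) = (1.4736, -0.2643),
  (x̄ - mu_0)^T · [...] = (2.5)·(1.4736) + (-2.25)·(-0.2643) = 4.2786.

Step 5 — scale by n: T² = 4 · 4.2786 = 17.1145.

T² ≈ 17.1145


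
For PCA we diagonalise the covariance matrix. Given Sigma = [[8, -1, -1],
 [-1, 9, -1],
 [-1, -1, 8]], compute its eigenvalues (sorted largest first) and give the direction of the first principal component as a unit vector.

Step 1 — characteristic polynomial p(λ) = det(λI - Sigma) = λ³ - tr·λ² + c_1·λ - det, where tr = trace, c_1 = sum of the principal 2×2 minors, det = det(Sigma):
  tr = 8 + 9 + 8 = 25,
  c_1 = (8·9 - (-1)²) + (8·8 - (-1)²) + (9·8 - (-1)²) = 71 + 63 + 71 = 205,
  det = 8·(9·8 - (-1)²) - (-1)·((-1)·8 - (-1)·(-1)) + (-1)·((-1)·(-1) - 9·(-1)) = 8·(71) - (-1)·(-9) + (-1)·(10) = 549.
  So p(λ) = λ³ - 25λ² + 205λ - 549.
Step 2 — look for an integer root (rational root theorem: any rational root is an integer divisor of 549). Testing λ = 9:
  p(9) = 729 - 2025 + 1845 - 549 = 0  ✓
  Dividing out (λ - 9): p(λ) = (λ - 9)(λ² - 16λ + 61).
Step 3 — remaining eigenvalues from the quadratic λ² - 16λ + 61 = 0:
  Δ = 16² - 4·61 = 256 - 244 = 12,  λ = (16 ± √12)/2 = (16 ± 3.4641)/2 ≈ 9.7321 or 6.2679.
  Sorted: λ_1 = 9.7321,  λ_2 = 9,  λ_3 = 6.2679  (check: sum = 25 = tr ✓).

Step 4 — unit eigenvector for λ_1 ≈ 9.7321: v spans the null space of (Sigma - λ_1 I), whose rows are
  r_1 = (-1.7321, -1, -1),  r_2 = (-1, -0.7321, -1),  r_3 = (-1, -1, -1.7321).
  v is orthogonal to every row, so take v ∝ r_1 × r_2 = ((-1)·(-1) - (-1)·(-0.7321), (-1)·(-1) - (-1.7321)·(-1), (-1.7321)·(-0.7321) - (-1)·(-1)) ≈ (0.2679, -0.7321, 0.2679).
  Let u = (0.2679, -0.7321, 0.2679).
  ||u|| = √((0.2679)² + (-0.7321)² + (0.2679)²) = √(0.6795) ≈ 0.8243,  v_1 = u/||u|| ≈ (0.3251, -0.8881, 0.3251) (||v_1|| = 1).

λ_1 = 9.7321,  λ_2 = 9,  λ_3 = 6.2679;  v_1 ≈ (0.3251, -0.8881, 0.3251)


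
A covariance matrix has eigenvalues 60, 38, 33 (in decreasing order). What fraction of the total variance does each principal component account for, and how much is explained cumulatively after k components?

Step 1 — total variance = trace(Sigma) = Σ λ_i = 60 + 38 + 33 = 131.

Step 2 — fraction explained by component i = λ_i / Σ λ:
  PC1: 60/131 = 0.458
  PC2: 38/131 = 0.2901
  PC3: 33/131 = 0.2519

Step 3 — cumulative fraction after k components = (λ_1 + ... + λ_k) / Σ λ:
  k = 1: 60/131 = 0.458
  k = 2: (60 + 38)/131 = 98/131 = 0.7481
  k = 3: (60 + 38 + 33)/131 = 131/131 = 1

Summary (fraction, with percent):

explained: PC1 0.458 (45.8%), PC2 0.2901 (29.01%), PC3 0.2519 (25.19%);  cumulative: 0.458, 0.7481, 1


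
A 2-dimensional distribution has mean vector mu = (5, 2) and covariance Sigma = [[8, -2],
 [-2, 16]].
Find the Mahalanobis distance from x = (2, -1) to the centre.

Step 1 — centre the observation: (x - mu) = (-3, -3).

Step 2 — invert Sigma. det(Sigma) = 8·16 - (-2)² = 124.
  Sigma^{-1} = (1/det) · [[d, -b], [-b, a]] = [[0.129, 0.0161],
 [0.0161, 0.0645]].

Step 3 — form the quadratic (x - mu)^T · Sigma^{-1} · (x - mu):
  Sigma^{-1} · (x - mu) = (-0.4355, -0.2419).
  (x - mu)^T · [Sigma^{-1} · (x - mu)] = (-3)·(-0.4355) + (-3)·(-0.2419) = 2.0323.

Step 4 — take square root: d = √(2.0323) ≈ 1.4256.

d(x, mu) = √(2.0323) ≈ 1.4256


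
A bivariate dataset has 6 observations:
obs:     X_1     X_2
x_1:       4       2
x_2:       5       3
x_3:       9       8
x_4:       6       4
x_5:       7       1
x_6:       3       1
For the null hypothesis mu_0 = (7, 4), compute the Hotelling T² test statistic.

Step 1 — sample mean vector:
  mean(X_1) = (4 + 5 + 9 + 6 + 7 + 3) / 6 = 34/6 = 5.6667
  mean(X_2) = (2 + 3 + 8 + 4 + 1 + 1) / 6 = 19/6 = 3.1667
  x̄ = (5.6667, 3.1667),  deviation x̄ - mu_0 = (5.6667, 3.1667) - (7, 4) = (-1.3333, -0.8333).

Step 2 — sample covariance matrix, S[i,j] = (1/(n-1)) · Σ_k (x_{k,i} - mean_i) · (x_{k,j} - mean_j), divisor n-1 = 5:
  S[X_1,X_1] = ((-1.6667)·(-1.6667) + (-0.6667)·(-0.6667) + (3.3333)·(3.3333) + (0.3333)·(0.3333) + (1.3333)·(1.3333) + (-2.6667)·(-2.6667)) / 5 = 23.3333/5 = 4.6667
  S[X_1,X_2] = ((-1.6667)·(-1.1667) + (-0.6667)·(-0.1667) + (3.3333)·(4.8333) + (0.3333)·(0.8333) + (1.3333)·(-2.1667) + (-2.6667)·(-2.1667)) / 5 = 21.3333/5 = 4.2667
  S[X_2,X_2] = ((-1.1667)·(-1.1667) + (-0.1667)·(-0.1667) + (4.8333)·(4.8333) + (0.8333)·(0.8333) + (-2.1667)·(-2.1667) + (-2.1667)·(-2.1667)) / 5 = 34.8333/5 = 6.9667
  S = [[4.6667, 4.2667],
 [4.2667, 6.9667]].

Step 3 — invert S. det(S) = 4.6667·6.9667 - (4.2667)² = 14.3067.
  S^{-1} = (1/det) · [[d, -b], [-b, a]] = [[0.487, -0.2982],
 [-0.2982, 0.3262]].

Step 4 — quadratic form (x̄ - mu_0)^T · S^{-1} · (x̄ - mu_0):
  S^{-1} · (x̄ - mu_0) = (-0.4007, 0.1258),
  (x̄ - mu_0)^T · [...] = (-1.3333)·(-0.4007) + (-0.8333)·(0.1258) = 0.4295.

Step 5 — scale by n: T² = 6 · 0.4295 = 2.5769.

T² ≈ 2.5769


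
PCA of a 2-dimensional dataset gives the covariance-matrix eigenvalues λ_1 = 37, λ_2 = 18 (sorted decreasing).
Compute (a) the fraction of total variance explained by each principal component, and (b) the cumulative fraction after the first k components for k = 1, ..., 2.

Step 1 — total variance = trace(Sigma) = Σ λ_i = 37 + 18 = 55.

Step 2 — fraction explained by component i = λ_i / Σ λ:
  PC1: 37/55 = 0.6727
  PC2: 18/55 = 0.3273

Step 3 — cumulative fraction after k components = (λ_1 + ... + λ_k) / Σ λ:
  k = 1: 37/55 = 0.6727
  k = 2: (37 + 18)/55 = 55/55 = 1

Summary (fraction, with percent):

explained: PC1 0.6727 (67.27%), PC2 0.3273 (32.73%);  cumulative: 0.6727, 1


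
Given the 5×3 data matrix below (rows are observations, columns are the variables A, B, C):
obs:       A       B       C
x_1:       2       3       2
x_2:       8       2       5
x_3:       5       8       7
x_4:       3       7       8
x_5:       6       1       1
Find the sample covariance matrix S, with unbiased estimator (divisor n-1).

Step 1 — column means:
  mean(A) = (2 + 8 + 5 + 3 + 6) / 5 = 24/5 = 4.8
  mean(B) = (3 + 2 + 8 + 7 + 1) / 5 = 21/5 = 4.2
  mean(C) = (2 + 5 + 7 + 8 + 1) / 5 = 23/5 = 4.6

Step 2 — sample covariance S[i,j] = (1/(n-1)) · Σ_k (x_{k,i} - mean_i) · (x_{k,j} - mean_j), with n-1 = 4.
  S[A,A] = ((-2.8)·(-2.8) + (3.2)·(3.2) + (0.2)·(0.2) + (-1.8)·(-1.8) + (1.2)·(1.2)) / 4 = 22.8/4 = 5.7
  S[A,B] = ((-2.8)·(-1.2) + (3.2)·(-2.2) + (0.2)·(3.8) + (-1.8)·(2.8) + (1.2)·(-3.2)) / 4 = -11.8/4 = -2.95
  S[A,C] = ((-2.8)·(-2.6) + (3.2)·(0.4) + (0.2)·(2.4) + (-1.8)·(3.4) + (1.2)·(-3.6)) / 4 = -1.4/4 = -0.35
  S[B,B] = ((-1.2)·(-1.2) + (-2.2)·(-2.2) + (3.8)·(3.8) + (2.8)·(2.8) + (-3.2)·(-3.2)) / 4 = 38.8/4 = 9.7
  S[B,C] = ((-1.2)·(-2.6) + (-2.2)·(0.4) + (3.8)·(2.4) + (2.8)·(3.4) + (-3.2)·(-3.6)) / 4 = 32.4/4 = 8.1
  S[C,C] = ((-2.6)·(-2.6) + (0.4)·(0.4) + (2.4)·(2.4) + (3.4)·(3.4) + (-3.6)·(-3.6)) / 4 = 37.2/4 = 9.3

S is symmetric (S[j,i] = S[i,j]). Assembling:

S = [[5.7, -2.95, -0.35],
 [-2.95, 9.7, 8.1],
 [-0.35, 8.1, 9.3]]


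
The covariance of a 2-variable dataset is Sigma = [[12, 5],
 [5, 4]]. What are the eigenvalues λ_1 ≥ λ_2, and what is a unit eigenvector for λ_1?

Step 1 — characteristic polynomial of 2×2 Sigma:
  det(Sigma - λI) = λ² - trace · λ + det = 0.
  trace = 12 + 4 = 16, det = 12·4 - (5)² = 23.
Step 2 — discriminant:
  Δ = trace² - 4·det = 256 - 92 = 164.
Step 3 — eigenvalues:
  λ = (trace ± √Δ)/2 = (16 ± 12.8062)/2,
  λ_1 = 14.4031,  λ_2 = 1.5969.

Step 4 — unit eigenvector for λ_1: solve (Sigma - λ_1 I)v = 0. First row:
  (12 - 14.4031)·v_x + (5)·v_y = 0, i.e. (-2.4031)·v_x + (5)·v_y = 0,
  so v ∝ (b, λ_1 - a) = (5, 2.4031) = u.
  ||u|| = √((5)² + (2.4031)²) = √(30.775) ≈ 5.5475,
  v_1 = u/||u|| ≈ (0.9013, 0.4332) (||v_1|| = 1).

λ_1 = 14.4031,  λ_2 = 1.5969;  v_1 ≈ (0.9013, 0.4332)


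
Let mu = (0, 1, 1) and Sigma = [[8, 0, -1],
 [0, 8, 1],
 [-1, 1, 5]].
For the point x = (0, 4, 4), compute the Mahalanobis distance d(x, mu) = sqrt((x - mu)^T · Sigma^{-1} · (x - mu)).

Step 1 — centre the observation: (x - mu) = (0, 3, 3).

Step 2 — invert Sigma (cofactor / det for 3×3, or solve directly):
  Sigma^{-1} = [[0.1283, -0.0033, 0.0263],
 [-0.0033, 0.1283, -0.0263],
 [0.0263, -0.0263, 0.2105]].

Step 3 — form the quadratic (x - mu)^T · Sigma^{-1} · (x - mu):
  Sigma^{-1} · (x - mu) = (0.0691, 0.3059, 0.5526).
  (x - mu)^T · [Sigma^{-1} · (x - mu)] = (0)·(0.0691) + (3)·(0.3059) + (3)·(0.5526) = 2.5757.

Step 4 — take square root: d = √(2.5757) ≈ 1.6049.

d(x, mu) = √(2.5757) ≈ 1.6049


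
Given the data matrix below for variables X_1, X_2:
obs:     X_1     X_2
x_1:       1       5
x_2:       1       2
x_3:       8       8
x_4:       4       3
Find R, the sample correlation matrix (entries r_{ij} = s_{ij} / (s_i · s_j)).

Step 1 — column means:
  mean(X_1) = (1 + 1 + 8 + 4) / 4 = 14/4 = 3.5
  mean(X_2) = (5 + 2 + 8 + 3) / 4 = 18/4 = 4.5

Step 2 — sample variances and covariances s[i,j] = (1/(n-1)) · Σ_k (x_{k,i} - mean_i) · (x_{k,j} - mean_j), with n-1 = 3:
  s[X_1,X_1] = ((-2.5)·(-2.5) + (-2.5)·(-2.5) + (4.5)·(4.5) + (0.5)·(0.5)) / 3 = 33/3 = 11
  s[X_1,X_2] = ((-2.5)·(0.5) + (-2.5)·(-2.5) + (4.5)·(3.5) + (0.5)·(-1.5)) / 3 = 20/3 = 6.6667
  s[X_2,X_2] = ((0.5)·(0.5) + (-2.5)·(-2.5) + (3.5)·(3.5) + (-1.5)·(-1.5)) / 3 = 21/3 = 7
  Sample standard deviations s_i = √(s[i,i]):
  s(X_1) = √(11) = 3.3166
  s(X_2) = √(7) = 2.6458

Step 3 — r_{ij} = s_{ij} / (s_i · s_j):
  r[X_1,X_1] = 1 (diagonal).
  r[X_1,X_2] = 6.6667 / (3.3166 · 2.6458) = 6.6667 / 8.775 = 0.7597
  r[X_2,X_2] = 1 (diagonal).

R is symmetric with unit diagonal. Assembling:

R = [[1, 0.7597],
 [0.7597, 1]]


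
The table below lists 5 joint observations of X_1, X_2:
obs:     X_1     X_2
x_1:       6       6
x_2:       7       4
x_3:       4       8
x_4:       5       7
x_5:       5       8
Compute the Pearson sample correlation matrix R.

Step 1 — column means:
  mean(X_1) = (6 + 7 + 4 + 5 + 5) / 5 = 27/5 = 5.4
  mean(X_2) = (6 + 4 + 8 + 7 + 8) / 5 = 33/5 = 6.6

Step 2 — sample variances and covariances s[i,j] = (1/(n-1)) · Σ_k (x_{k,i} - mean_i) · (x_{k,j} - mean_j), with n-1 = 4:
  s[X_1,X_1] = ((0.6)·(0.6) + (1.6)·(1.6) + (-1.4)·(-1.4) + (-0.4)·(-0.4) + (-0.4)·(-0.4)) / 4 = 5.2/4 = 1.3
  s[X_1,X_2] = ((0.6)·(-0.6) + (1.6)·(-2.6) + (-1.4)·(1.4) + (-0.4)·(0.4) + (-0.4)·(1.4)) / 4 = -7.2/4 = -1.8
  s[X_2,X_2] = ((-0.6)·(-0.6) + (-2.6)·(-2.6) + (1.4)·(1.4) + (0.4)·(0.4) + (1.4)·(1.4)) / 4 = 11.2/4 = 2.8
  Sample standard deviations s_i = √(s[i,i]):
  s(X_1) = √(1.3) = 1.1402
  s(X_2) = √(2.8) = 1.6733

Step 3 — r_{ij} = s_{ij} / (s_i · s_j):
  r[X_1,X_1] = 1 (diagonal).
  r[X_1,X_2] = -1.8 / (1.1402 · 1.6733) = -1.8 / 1.9079 = -0.9435
  r[X_2,X_2] = 1 (diagonal).

R is symmetric with unit diagonal. Assembling:

R = [[1, -0.9435],
 [-0.9435, 1]]


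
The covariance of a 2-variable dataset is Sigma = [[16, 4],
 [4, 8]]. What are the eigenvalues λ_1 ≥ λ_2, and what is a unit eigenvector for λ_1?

Step 1 — characteristic polynomial of 2×2 Sigma:
  det(Sigma - λI) = λ² - trace · λ + det = 0.
  trace = 16 + 8 = 24, det = 16·8 - (4)² = 112.
Step 2 — discriminant:
  Δ = trace² - 4·det = 576 - 448 = 128.
Step 3 — eigenvalues:
  λ = (trace ± √Δ)/2 = (24 ± 11.3137)/2,
  λ_1 = 17.6569,  λ_2 = 6.3431.

Step 4 — unit eigenvector for λ_1: solve (Sigma - λ_1 I)v = 0. First row:
  (16 - 17.6569)·v_x + (4)·v_y = 0, i.e. (-1.6569)·v_x + (4)·v_y = 0,
  so v ∝ (b, λ_1 - a) = (4, 1.6569) = u.
  ||u|| = √((4)² + (1.6569)²) = √(18.7452) ≈ 4.3296,
  v_1 = u/||u|| ≈ (0.9239, 0.3827) (||v_1|| = 1).

λ_1 = 17.6569,  λ_2 = 6.3431;  v_1 ≈ (0.9239, 0.3827)


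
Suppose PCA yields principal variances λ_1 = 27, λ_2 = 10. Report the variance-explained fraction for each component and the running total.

Step 1 — total variance = trace(Sigma) = Σ λ_i = 27 + 10 = 37.

Step 2 — fraction explained by component i = λ_i / Σ λ:
  PC1: 27/37 = 0.7297
  PC2: 10/37 = 0.2703

Step 3 — cumulative fraction after k components = (λ_1 + ... + λ_k) / Σ λ:
  k = 1: 27/37 = 0.7297
  k = 2: (27 + 10)/37 = 37/37 = 1

Summary (fraction, with percent):

explained: PC1 0.7297 (72.97%), PC2 0.2703 (27.03%);  cumulative: 0.7297, 1


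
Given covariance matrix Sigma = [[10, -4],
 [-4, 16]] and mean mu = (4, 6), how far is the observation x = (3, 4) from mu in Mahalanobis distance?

Step 1 — centre the observation: (x - mu) = (-1, -2).

Step 2 — invert Sigma. det(Sigma) = 10·16 - (-4)² = 144.
  Sigma^{-1} = (1/det) · [[d, -b], [-b, a]] = [[0.1111, 0.0278],
 [0.0278, 0.0694]].

Step 3 — form the quadratic (x - mu)^T · Sigma^{-1} · (x - mu):
  Sigma^{-1} · (x - mu) = (-0.1667, -0.1667).
  (x - mu)^T · [Sigma^{-1} · (x - mu)] = (-1)·(-0.1667) + (-2)·(-0.1667) = 0.5.

Step 4 — take square root: d = √(0.5) ≈ 0.7071.

d(x, mu) = √(0.5) ≈ 0.7071


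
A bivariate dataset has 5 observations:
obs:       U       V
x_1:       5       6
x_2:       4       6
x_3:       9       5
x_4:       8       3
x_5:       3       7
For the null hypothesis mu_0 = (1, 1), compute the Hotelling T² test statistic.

Step 1 — sample mean vector:
  mean(U) = (5 + 4 + 9 + 8 + 3) / 5 = 29/5 = 5.8
  mean(V) = (6 + 6 + 5 + 3 + 7) / 5 = 27/5 = 5.4
  x̄ = (5.8, 5.4),  deviation x̄ - mu_0 = (5.8, 5.4) - (1, 1) = (4.8, 4.4).

Step 2 — sample covariance matrix, S[i,j] = (1/(n-1)) · Σ_k (x_{k,i} - mean_i) · (x_{k,j} - mean_j), divisor n-1 = 4:
  S[U,U] = ((-0.8)·(-0.8) + (-1.8)·(-1.8) + (3.2)·(3.2) + (2.2)·(2.2) + (-2.8)·(-2.8)) / 4 = 26.8/4 = 6.7
  S[U,V] = ((-0.8)·(0.6) + (-1.8)·(0.6) + (3.2)·(-0.4) + (2.2)·(-2.4) + (-2.8)·(1.6)) / 4 = -12.6/4 = -3.15
  S[V,V] = ((0.6)·(0.6) + (0.6)·(0.6) + (-0.4)·(-0.4) + (-2.4)·(-2.4) + (1.6)·(1.6)) / 4 = 9.2/4 = 2.3
  S = [[6.7, -3.15],
 [-3.15, 2.3]].

Step 3 — invert S. det(S) = 6.7·2.3 - (-3.15)² = 5.4875.
  S^{-1} = (1/det) · [[d, -b], [-b, a]] = [[0.4191, 0.574],
 [0.574, 1.221]].

Step 4 — quadratic form (x̄ - mu_0)^T · S^{-1} · (x̄ - mu_0):
  S^{-1} · (x̄ - mu_0) = (4.5376, 8.1276),
  (x̄ - mu_0)^T · [...] = (4.8)·(4.5376) + (4.4)·(8.1276) = 57.5417.

Step 5 — scale by n: T² = 5 · 57.5417 = 287.7084.

T² ≈ 287.7084


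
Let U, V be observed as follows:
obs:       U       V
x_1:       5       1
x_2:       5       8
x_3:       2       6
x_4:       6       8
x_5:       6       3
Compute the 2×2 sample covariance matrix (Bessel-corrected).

Step 1 — column means:
  mean(U) = (5 + 5 + 2 + 6 + 6) / 5 = 24/5 = 4.8
  mean(V) = (1 + 8 + 6 + 8 + 3) / 5 = 26/5 = 5.2

Step 2 — sample covariance S[i,j] = (1/(n-1)) · Σ_k (x_{k,i} - mean_i) · (x_{k,j} - mean_j), with n-1 = 4.
  S[U,U] = ((0.2)·(0.2) + (0.2)·(0.2) + (-2.8)·(-2.8) + (1.2)·(1.2) + (1.2)·(1.2)) / 4 = 10.8/4 = 2.7
  S[U,V] = ((0.2)·(-4.2) + (0.2)·(2.8) + (-2.8)·(0.8) + (1.2)·(2.8) + (1.2)·(-2.2)) / 4 = -1.8/4 = -0.45
  S[V,V] = ((-4.2)·(-4.2) + (2.8)·(2.8) + (0.8)·(0.8) + (2.8)·(2.8) + (-2.2)·(-2.2)) / 4 = 38.8/4 = 9.7

S is symmetric (S[j,i] = S[i,j]). Assembling:

S = [[2.7, -0.45],
 [-0.45, 9.7]]


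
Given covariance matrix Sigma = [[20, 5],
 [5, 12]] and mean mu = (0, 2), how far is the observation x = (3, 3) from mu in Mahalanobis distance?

Step 1 — centre the observation: (x - mu) = (3, 1).

Step 2 — invert Sigma. det(Sigma) = 20·12 - (5)² = 215.
  Sigma^{-1} = (1/det) · [[d, -b], [-b, a]] = [[0.0558, -0.0233],
 [-0.0233, 0.093]].

Step 3 — form the quadratic (x - mu)^T · Sigma^{-1} · (x - mu):
  Sigma^{-1} · (x - mu) = (0.1442, 0.0233).
  (x - mu)^T · [Sigma^{-1} · (x - mu)] = (3)·(0.1442) + (1)·(0.0233) = 0.4558.

Step 4 — take square root: d = √(0.4558) ≈ 0.6751.

d(x, mu) = √(0.4558) ≈ 0.6751


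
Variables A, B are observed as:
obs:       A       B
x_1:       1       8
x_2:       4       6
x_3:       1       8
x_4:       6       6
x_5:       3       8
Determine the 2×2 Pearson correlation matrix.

Step 1 — column means:
  mean(A) = (1 + 4 + 1 + 6 + 3) / 5 = 15/5 = 3
  mean(B) = (8 + 6 + 8 + 6 + 8) / 5 = 36/5 = 7.2

Step 2 — sample variances and covariances s[i,j] = (1/(n-1)) · Σ_k (x_{k,i} - mean_i) · (x_{k,j} - mean_j), with n-1 = 4:
  s[A,A] = ((-2)·(-2) + (1)·(1) + (-2)·(-2) + (3)·(3) + (0)·(0)) / 4 = 18/4 = 4.5
  s[A,B] = ((-2)·(0.8) + (1)·(-1.2) + (-2)·(0.8) + (3)·(-1.2) + (0)·(0.8)) / 4 = -8/4 = -2
  s[B,B] = ((0.8)·(0.8) + (-1.2)·(-1.2) + (0.8)·(0.8) + (-1.2)·(-1.2) + (0.8)·(0.8)) / 4 = 4.8/4 = 1.2
  Sample standard deviations s_i = √(s[i,i]):
  s(A) = √(4.5) = 2.1213
  s(B) = √(1.2) = 1.0954

Step 3 — r_{ij} = s_{ij} / (s_i · s_j):
  r[A,A] = 1 (diagonal).
  r[A,B] = -2 / (2.1213 · 1.0954) = -2 / 2.3238 = -0.8607
  r[B,B] = 1 (diagonal).

R is symmetric with unit diagonal. Assembling:

R = [[1, -0.8607],
 [-0.8607, 1]]


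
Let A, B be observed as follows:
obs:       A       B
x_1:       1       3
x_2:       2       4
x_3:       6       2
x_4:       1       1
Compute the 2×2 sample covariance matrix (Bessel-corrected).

Step 1 — column means:
  mean(A) = (1 + 2 + 6 + 1) / 4 = 10/4 = 2.5
  mean(B) = (3 + 4 + 2 + 1) / 4 = 10/4 = 2.5

Step 2 — sample covariance S[i,j] = (1/(n-1)) · Σ_k (x_{k,i} - mean_i) · (x_{k,j} - mean_j), with n-1 = 3.
  S[A,A] = ((-1.5)·(-1.5) + (-0.5)·(-0.5) + (3.5)·(3.5) + (-1.5)·(-1.5)) / 3 = 17/3 = 5.6667
  S[A,B] = ((-1.5)·(0.5) + (-0.5)·(1.5) + (3.5)·(-0.5) + (-1.5)·(-1.5)) / 3 = -1/3 = -0.3333
  S[B,B] = ((0.5)·(0.5) + (1.5)·(1.5) + (-0.5)·(-0.5) + (-1.5)·(-1.5)) / 3 = 5/3 = 1.6667

S is symmetric (S[j,i] = S[i,j]). Assembling:

S = [[5.6667, -0.3333],
 [-0.3333, 1.6667]]


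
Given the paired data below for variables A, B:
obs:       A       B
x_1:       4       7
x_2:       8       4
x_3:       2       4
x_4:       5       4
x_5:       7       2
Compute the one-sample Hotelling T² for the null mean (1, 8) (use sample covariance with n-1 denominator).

Step 1 — sample mean vector:
  mean(A) = (4 + 8 + 2 + 5 + 7) / 5 = 26/5 = 5.2
  mean(B) = (7 + 4 + 4 + 4 + 2) / 5 = 21/5 = 4.2
  x̄ = (5.2, 4.2),  deviation x̄ - mu_0 = (5.2, 4.2) - (1, 8) = (4.2, -3.8).

Step 2 — sample covariance matrix, S[i,j] = (1/(n-1)) · Σ_k (x_{k,i} - mean_i) · (x_{k,j} - mean_j), divisor n-1 = 4:
  S[A,A] = ((-1.2)·(-1.2) + (2.8)·(2.8) + (-3.2)·(-3.2) + (-0.2)·(-0.2) + (1.8)·(1.8)) / 4 = 22.8/4 = 5.7
  S[A,B] = ((-1.2)·(2.8) + (2.8)·(-0.2) + (-3.2)·(-0.2) + (-0.2)·(-0.2) + (1.8)·(-2.2)) / 4 = -7.2/4 = -1.8
  S[B,B] = ((2.8)·(2.8) + (-0.2)·(-0.2) + (-0.2)·(-0.2) + (-0.2)·(-0.2) + (-2.2)·(-2.2)) / 4 = 12.8/4 = 3.2
  S = [[5.7, -1.8],
 [-1.8, 3.2]].

Step 3 — invert S. det(S) = 5.7·3.2 - (-1.8)² = 15.
  S^{-1} = (1/det) · [[d, -b], [-b, a]] = [[0.2133, 0.12],
 [0.12, 0.38]].

Step 4 — quadratic form (x̄ - mu_0)^T · S^{-1} · (x̄ - mu_0):
  S^{-1} · (x̄ - mu_0) = (0.44, -0.94),
  (x̄ - mu_0)^T · [...] = (4.2)·(0.44) + (-3.8)·(-0.94) = 5.42.

Step 5 — scale by n: T² = 5 · 5.42 = 27.1.

T² ≈ 27.1


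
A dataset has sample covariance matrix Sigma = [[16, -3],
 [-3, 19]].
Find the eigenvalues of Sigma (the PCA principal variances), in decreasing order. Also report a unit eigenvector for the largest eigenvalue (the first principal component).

Step 1 — characteristic polynomial of 2×2 Sigma:
  det(Sigma - λI) = λ² - trace · λ + det = 0.
  trace = 16 + 19 = 35, det = 16·19 - (-3)² = 295.
Step 2 — discriminant:
  Δ = trace² - 4·det = 1225 - 1180 = 45.
Step 3 — eigenvalues:
  λ = (trace ± √Δ)/2 = (35 ± 6.7082)/2,
  λ_1 = 20.8541,  λ_2 = 14.1459.

Step 4 — unit eigenvector for λ_1: solve (Sigma - λ_1 I)v = 0. First row:
  (16 - 20.8541)·v_x + (-3)·v_y = 0, i.e. (-4.8541)·v_x + (-3)·v_y = 0,
  so v ∝ (b, λ_1 - a) = (-3, 4.8541); multiply by -1 so the first entry is positive: u = (3, -4.8541).
  ||u|| = √((3)² + (-4.8541)²) = √(32.5623) ≈ 5.7063,
  v_1 = u/||u|| ≈ (0.5257, -0.8507) (||v_1|| = 1).

λ_1 = 20.8541,  λ_2 = 14.1459;  v_1 ≈ (0.5257, -0.8507)


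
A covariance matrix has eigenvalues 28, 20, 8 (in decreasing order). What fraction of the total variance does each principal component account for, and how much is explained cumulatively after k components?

Step 1 — total variance = trace(Sigma) = Σ λ_i = 28 + 20 + 8 = 56.

Step 2 — fraction explained by component i = λ_i / Σ λ:
  PC1: 28/56 = 0.5
  PC2: 20/56 = 0.3571
  PC3: 8/56 = 0.1429

Step 3 — cumulative fraction after k components = (λ_1 + ... + λ_k) / Σ λ:
  k = 1: 28/56 = 0.5
  k = 2: (28 + 20)/56 = 48/56 = 0.8571
  k = 3: (28 + 20 + 8)/56 = 56/56 = 1

Summary (fraction, with percent):

explained: PC1 0.5 (50%), PC2 0.3571 (35.71%), PC3 0.1429 (14.29%);  cumulative: 0.5, 0.8571, 1


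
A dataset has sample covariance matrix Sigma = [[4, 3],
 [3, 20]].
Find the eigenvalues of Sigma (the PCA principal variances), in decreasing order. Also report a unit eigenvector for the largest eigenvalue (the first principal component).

Step 1 — characteristic polynomial of 2×2 Sigma:
  det(Sigma - λI) = λ² - trace · λ + det = 0.
  trace = 4 + 20 = 24, det = 4·20 - (3)² = 71.
Step 2 — discriminant:
  Δ = trace² - 4·det = 576 - 284 = 292.
Step 3 — eigenvalues:
  λ = (trace ± √Δ)/2 = (24 ± 17.088)/2,
  λ_1 = 20.544,  λ_2 = 3.456.

Step 4 — unit eigenvector for λ_1: solve (Sigma - λ_1 I)v = 0. First row:
  (4 - 20.544)·v_x + (3)·v_y = 0, i.e. (-16.544)·v_x + (3)·v_y = 0,
  so v ∝ (b, λ_1 - a) = (3, 16.544) = u.
  ||u|| = √((3)² + (16.544)²) = √(282.7041) ≈ 16.8138,
  v_1 = u/||u|| ≈ (0.1784, 0.984) (||v_1|| = 1).

λ_1 = 20.544,  λ_2 = 3.456;  v_1 ≈ (0.1784, 0.984)
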